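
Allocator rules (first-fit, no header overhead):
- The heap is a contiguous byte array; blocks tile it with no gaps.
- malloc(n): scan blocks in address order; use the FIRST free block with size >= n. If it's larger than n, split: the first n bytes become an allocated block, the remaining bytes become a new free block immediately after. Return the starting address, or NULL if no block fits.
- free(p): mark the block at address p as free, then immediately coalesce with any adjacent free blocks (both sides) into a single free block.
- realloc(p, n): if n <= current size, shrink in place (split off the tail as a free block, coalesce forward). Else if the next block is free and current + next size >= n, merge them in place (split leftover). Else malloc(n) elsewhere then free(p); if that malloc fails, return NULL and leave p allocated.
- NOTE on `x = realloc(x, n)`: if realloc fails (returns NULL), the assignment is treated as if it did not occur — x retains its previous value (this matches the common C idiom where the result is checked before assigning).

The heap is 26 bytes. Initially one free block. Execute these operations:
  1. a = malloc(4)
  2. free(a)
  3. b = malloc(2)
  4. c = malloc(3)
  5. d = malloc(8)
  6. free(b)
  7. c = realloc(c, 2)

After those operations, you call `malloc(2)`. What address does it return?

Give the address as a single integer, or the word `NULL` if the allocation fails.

Op 1: a = malloc(4) -> a = 0; heap: [0-3 ALLOC][4-25 FREE]
Op 2: free(a) -> (freed a); heap: [0-25 FREE]
Op 3: b = malloc(2) -> b = 0; heap: [0-1 ALLOC][2-25 FREE]
Op 4: c = malloc(3) -> c = 2; heap: [0-1 ALLOC][2-4 ALLOC][5-25 FREE]
Op 5: d = malloc(8) -> d = 5; heap: [0-1 ALLOC][2-4 ALLOC][5-12 ALLOC][13-25 FREE]
Op 6: free(b) -> (freed b); heap: [0-1 FREE][2-4 ALLOC][5-12 ALLOC][13-25 FREE]
Op 7: c = realloc(c, 2) -> c = 2; heap: [0-1 FREE][2-3 ALLOC][4-4 FREE][5-12 ALLOC][13-25 FREE]
malloc(2): first-fit scan over [0-1 FREE][2-3 ALLOC][4-4 FREE][5-12 ALLOC][13-25 FREE] -> 0

Answer: 0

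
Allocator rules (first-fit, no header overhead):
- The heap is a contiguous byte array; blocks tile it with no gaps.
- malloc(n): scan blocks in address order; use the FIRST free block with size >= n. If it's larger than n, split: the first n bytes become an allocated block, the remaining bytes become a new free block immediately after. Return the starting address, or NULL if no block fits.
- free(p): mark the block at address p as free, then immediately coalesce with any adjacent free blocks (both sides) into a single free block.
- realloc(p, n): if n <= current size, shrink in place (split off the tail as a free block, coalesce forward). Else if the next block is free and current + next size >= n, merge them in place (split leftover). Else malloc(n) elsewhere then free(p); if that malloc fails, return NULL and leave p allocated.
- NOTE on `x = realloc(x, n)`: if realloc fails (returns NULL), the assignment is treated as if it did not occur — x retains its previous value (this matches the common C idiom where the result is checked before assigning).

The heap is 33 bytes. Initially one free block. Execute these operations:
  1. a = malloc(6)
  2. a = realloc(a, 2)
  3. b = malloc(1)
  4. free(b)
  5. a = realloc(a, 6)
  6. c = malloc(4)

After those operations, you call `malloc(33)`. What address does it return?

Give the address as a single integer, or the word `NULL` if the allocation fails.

Answer: NULL

Derivation:
Op 1: a = malloc(6) -> a = 0; heap: [0-5 ALLOC][6-32 FREE]
Op 2: a = realloc(a, 2) -> a = 0; heap: [0-1 ALLOC][2-32 FREE]
Op 3: b = malloc(1) -> b = 2; heap: [0-1 ALLOC][2-2 ALLOC][3-32 FREE]
Op 4: free(b) -> (freed b); heap: [0-1 ALLOC][2-32 FREE]
Op 5: a = realloc(a, 6) -> a = 0; heap: [0-5 ALLOC][6-32 FREE]
Op 6: c = malloc(4) -> c = 6; heap: [0-5 ALLOC][6-9 ALLOC][10-32 FREE]
malloc(33): first-fit scan over [0-5 ALLOC][6-9 ALLOC][10-32 FREE] -> NULL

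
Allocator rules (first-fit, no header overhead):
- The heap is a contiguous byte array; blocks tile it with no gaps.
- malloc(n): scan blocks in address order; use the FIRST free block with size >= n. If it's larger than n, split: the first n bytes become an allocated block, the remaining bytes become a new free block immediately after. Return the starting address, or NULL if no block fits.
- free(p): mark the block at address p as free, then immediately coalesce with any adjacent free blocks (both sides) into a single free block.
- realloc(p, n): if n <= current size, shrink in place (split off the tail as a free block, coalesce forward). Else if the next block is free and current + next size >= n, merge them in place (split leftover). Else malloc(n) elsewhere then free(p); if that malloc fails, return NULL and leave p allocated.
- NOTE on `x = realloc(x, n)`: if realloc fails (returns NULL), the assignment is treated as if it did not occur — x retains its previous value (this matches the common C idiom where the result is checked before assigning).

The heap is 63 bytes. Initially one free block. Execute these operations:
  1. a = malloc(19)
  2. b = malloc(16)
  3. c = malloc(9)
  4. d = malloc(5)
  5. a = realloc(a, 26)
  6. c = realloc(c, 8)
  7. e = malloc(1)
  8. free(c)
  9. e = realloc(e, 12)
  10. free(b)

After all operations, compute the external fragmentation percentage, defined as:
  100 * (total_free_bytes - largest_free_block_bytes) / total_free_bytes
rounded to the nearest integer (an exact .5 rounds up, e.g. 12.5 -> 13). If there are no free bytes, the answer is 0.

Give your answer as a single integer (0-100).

Op 1: a = malloc(19) -> a = 0; heap: [0-18 ALLOC][19-62 FREE]
Op 2: b = malloc(16) -> b = 19; heap: [0-18 ALLOC][19-34 ALLOC][35-62 FREE]
Op 3: c = malloc(9) -> c = 35; heap: [0-18 ALLOC][19-34 ALLOC][35-43 ALLOC][44-62 FREE]
Op 4: d = malloc(5) -> d = 44; heap: [0-18 ALLOC][19-34 ALLOC][35-43 ALLOC][44-48 ALLOC][49-62 FREE]
Op 5: a = realloc(a, 26) -> NULL (a unchanged); heap: [0-18 ALLOC][19-34 ALLOC][35-43 ALLOC][44-48 ALLOC][49-62 FREE]
Op 6: c = realloc(c, 8) -> c = 35; heap: [0-18 ALLOC][19-34 ALLOC][35-42 ALLOC][43-43 FREE][44-48 ALLOC][49-62 FREE]
Op 7: e = malloc(1) -> e = 43; heap: [0-18 ALLOC][19-34 ALLOC][35-42 ALLOC][43-43 ALLOC][44-48 ALLOC][49-62 FREE]
Op 8: free(c) -> (freed c); heap: [0-18 ALLOC][19-34 ALLOC][35-42 FREE][43-43 ALLOC][44-48 ALLOC][49-62 FREE]
Op 9: e = realloc(e, 12) -> e = 49; heap: [0-18 ALLOC][19-34 ALLOC][35-43 FREE][44-48 ALLOC][49-60 ALLOC][61-62 FREE]
Op 10: free(b) -> (freed b); heap: [0-18 ALLOC][19-43 FREE][44-48 ALLOC][49-60 ALLOC][61-62 FREE]
Free blocks: [25 2] total_free=27 largest=25 -> 100*(27-25)/27 = 200/27 ≈ 7.407 -> rounds to 7

Answer: 7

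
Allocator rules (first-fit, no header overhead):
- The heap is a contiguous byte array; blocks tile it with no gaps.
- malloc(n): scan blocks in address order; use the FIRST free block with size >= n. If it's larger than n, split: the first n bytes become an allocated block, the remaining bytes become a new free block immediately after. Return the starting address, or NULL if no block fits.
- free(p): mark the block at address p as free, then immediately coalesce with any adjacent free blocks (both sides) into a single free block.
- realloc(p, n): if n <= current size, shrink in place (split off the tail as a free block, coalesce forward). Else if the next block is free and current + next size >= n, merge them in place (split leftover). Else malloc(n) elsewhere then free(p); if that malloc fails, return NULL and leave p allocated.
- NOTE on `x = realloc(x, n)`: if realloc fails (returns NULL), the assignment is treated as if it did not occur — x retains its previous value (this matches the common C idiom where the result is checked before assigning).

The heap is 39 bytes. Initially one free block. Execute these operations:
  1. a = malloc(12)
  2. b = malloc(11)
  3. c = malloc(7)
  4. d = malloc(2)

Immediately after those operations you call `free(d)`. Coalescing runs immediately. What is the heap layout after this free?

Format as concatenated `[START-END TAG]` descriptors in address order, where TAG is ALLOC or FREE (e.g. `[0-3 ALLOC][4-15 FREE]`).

Answer: [0-11 ALLOC][12-22 ALLOC][23-29 ALLOC][30-38 FREE]

Derivation:
Op 1: a = malloc(12) -> a = 0; heap: [0-11 ALLOC][12-38 FREE]
Op 2: b = malloc(11) -> b = 12; heap: [0-11 ALLOC][12-22 ALLOC][23-38 FREE]
Op 3: c = malloc(7) -> c = 23; heap: [0-11 ALLOC][12-22 ALLOC][23-29 ALLOC][30-38 FREE]
Op 4: d = malloc(2) -> d = 30; heap: [0-11 ALLOC][12-22 ALLOC][23-29 ALLOC][30-31 ALLOC][32-38 FREE]
free(d): d = 30 -> block [30-31 ALLOC]; mark free, coalesce with adjacent free neighbors -> [0-11 ALLOC][12-22 ALLOC][23-29 ALLOC][30-38 FREE]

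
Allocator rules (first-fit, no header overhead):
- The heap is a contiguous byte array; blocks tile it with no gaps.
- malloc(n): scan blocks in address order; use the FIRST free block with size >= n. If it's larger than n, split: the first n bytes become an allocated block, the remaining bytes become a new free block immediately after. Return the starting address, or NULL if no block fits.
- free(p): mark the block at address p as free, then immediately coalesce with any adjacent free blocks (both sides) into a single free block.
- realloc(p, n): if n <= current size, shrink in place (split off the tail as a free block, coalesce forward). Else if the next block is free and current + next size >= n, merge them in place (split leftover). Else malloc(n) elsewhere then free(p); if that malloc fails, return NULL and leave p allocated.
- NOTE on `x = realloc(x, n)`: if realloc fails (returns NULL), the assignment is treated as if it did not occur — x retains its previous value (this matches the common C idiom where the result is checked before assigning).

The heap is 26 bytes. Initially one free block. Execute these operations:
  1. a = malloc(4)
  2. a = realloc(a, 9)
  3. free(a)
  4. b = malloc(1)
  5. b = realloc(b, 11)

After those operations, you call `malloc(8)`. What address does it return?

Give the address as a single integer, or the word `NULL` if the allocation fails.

Op 1: a = malloc(4) -> a = 0; heap: [0-3 ALLOC][4-25 FREE]
Op 2: a = realloc(a, 9) -> a = 0; heap: [0-8 ALLOC][9-25 FREE]
Op 3: free(a) -> (freed a); heap: [0-25 FREE]
Op 4: b = malloc(1) -> b = 0; heap: [0-0 ALLOC][1-25 FREE]
Op 5: b = realloc(b, 11) -> b = 0; heap: [0-10 ALLOC][11-25 FREE]
malloc(8): first-fit scan over [0-10 ALLOC][11-25 FREE] -> 11

Answer: 11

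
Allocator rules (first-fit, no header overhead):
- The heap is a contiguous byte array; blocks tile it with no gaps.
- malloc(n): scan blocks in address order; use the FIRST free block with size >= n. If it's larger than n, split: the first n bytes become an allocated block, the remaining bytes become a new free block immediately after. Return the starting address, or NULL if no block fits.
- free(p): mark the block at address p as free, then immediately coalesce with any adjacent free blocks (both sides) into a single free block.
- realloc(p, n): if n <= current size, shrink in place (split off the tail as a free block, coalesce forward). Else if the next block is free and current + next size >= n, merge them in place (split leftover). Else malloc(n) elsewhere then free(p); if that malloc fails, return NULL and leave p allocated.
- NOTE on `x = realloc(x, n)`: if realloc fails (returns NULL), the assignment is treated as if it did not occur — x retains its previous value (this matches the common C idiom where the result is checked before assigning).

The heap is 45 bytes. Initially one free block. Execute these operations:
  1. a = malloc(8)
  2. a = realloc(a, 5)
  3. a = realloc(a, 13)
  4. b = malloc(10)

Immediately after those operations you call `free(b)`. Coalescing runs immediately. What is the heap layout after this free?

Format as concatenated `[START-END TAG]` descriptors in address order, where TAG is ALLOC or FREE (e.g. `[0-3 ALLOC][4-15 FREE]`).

Answer: [0-12 ALLOC][13-44 FREE]

Derivation:
Op 1: a = malloc(8) -> a = 0; heap: [0-7 ALLOC][8-44 FREE]
Op 2: a = realloc(a, 5) -> a = 0; heap: [0-4 ALLOC][5-44 FREE]
Op 3: a = realloc(a, 13) -> a = 0; heap: [0-12 ALLOC][13-44 FREE]
Op 4: b = malloc(10) -> b = 13; heap: [0-12 ALLOC][13-22 ALLOC][23-44 FREE]
free(b): b = 13 -> block [13-22 ALLOC]; mark free, coalesce with adjacent free neighbors -> [0-12 ALLOC][13-44 FREE]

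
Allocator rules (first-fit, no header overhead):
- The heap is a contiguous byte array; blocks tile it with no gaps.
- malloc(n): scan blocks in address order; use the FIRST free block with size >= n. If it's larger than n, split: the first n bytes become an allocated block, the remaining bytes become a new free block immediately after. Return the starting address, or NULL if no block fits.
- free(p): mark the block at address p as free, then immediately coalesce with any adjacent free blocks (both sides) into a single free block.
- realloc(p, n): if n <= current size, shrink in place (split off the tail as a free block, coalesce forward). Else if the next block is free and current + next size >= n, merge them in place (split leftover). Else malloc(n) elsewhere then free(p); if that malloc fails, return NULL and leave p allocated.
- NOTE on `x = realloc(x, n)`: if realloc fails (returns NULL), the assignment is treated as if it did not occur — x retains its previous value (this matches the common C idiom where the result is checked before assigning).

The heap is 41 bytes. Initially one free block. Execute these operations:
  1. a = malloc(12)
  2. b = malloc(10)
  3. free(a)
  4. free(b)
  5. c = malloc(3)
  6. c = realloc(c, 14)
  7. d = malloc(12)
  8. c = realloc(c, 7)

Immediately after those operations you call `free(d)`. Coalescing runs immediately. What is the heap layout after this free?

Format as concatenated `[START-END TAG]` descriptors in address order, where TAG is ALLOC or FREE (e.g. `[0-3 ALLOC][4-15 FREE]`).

Answer: [0-6 ALLOC][7-40 FREE]

Derivation:
Op 1: a = malloc(12) -> a = 0; heap: [0-11 ALLOC][12-40 FREE]
Op 2: b = malloc(10) -> b = 12; heap: [0-11 ALLOC][12-21 ALLOC][22-40 FREE]
Op 3: free(a) -> (freed a); heap: [0-11 FREE][12-21 ALLOC][22-40 FREE]
Op 4: free(b) -> (freed b); heap: [0-40 FREE]
Op 5: c = malloc(3) -> c = 0; heap: [0-2 ALLOC][3-40 FREE]
Op 6: c = realloc(c, 14) -> c = 0; heap: [0-13 ALLOC][14-40 FREE]
Op 7: d = malloc(12) -> d = 14; heap: [0-13 ALLOC][14-25 ALLOC][26-40 FREE]
Op 8: c = realloc(c, 7) -> c = 0; heap: [0-6 ALLOC][7-13 FREE][14-25 ALLOC][26-40 FREE]
free(d): d = 14 -> block [14-25 ALLOC]; mark free, coalesce with adjacent free neighbors -> [0-6 ALLOC][7-40 FREE]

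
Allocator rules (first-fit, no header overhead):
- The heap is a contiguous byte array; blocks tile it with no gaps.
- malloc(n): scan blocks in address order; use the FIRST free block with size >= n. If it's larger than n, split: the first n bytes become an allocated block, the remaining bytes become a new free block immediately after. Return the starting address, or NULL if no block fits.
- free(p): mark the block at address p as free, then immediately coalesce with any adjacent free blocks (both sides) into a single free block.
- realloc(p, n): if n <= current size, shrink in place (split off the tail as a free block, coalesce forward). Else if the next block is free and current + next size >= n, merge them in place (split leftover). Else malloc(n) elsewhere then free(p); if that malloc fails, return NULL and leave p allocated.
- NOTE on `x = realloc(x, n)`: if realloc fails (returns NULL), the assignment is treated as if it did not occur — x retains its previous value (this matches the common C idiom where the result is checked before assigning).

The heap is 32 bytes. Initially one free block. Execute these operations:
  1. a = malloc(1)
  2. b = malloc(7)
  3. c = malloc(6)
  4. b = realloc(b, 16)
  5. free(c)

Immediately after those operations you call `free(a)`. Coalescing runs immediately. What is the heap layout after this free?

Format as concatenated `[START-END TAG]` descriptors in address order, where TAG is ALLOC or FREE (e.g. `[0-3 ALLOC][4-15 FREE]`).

Op 1: a = malloc(1) -> a = 0; heap: [0-0 ALLOC][1-31 FREE]
Op 2: b = malloc(7) -> b = 1; heap: [0-0 ALLOC][1-7 ALLOC][8-31 FREE]
Op 3: c = malloc(6) -> c = 8; heap: [0-0 ALLOC][1-7 ALLOC][8-13 ALLOC][14-31 FREE]
Op 4: b = realloc(b, 16) -> b = 14; heap: [0-0 ALLOC][1-7 FREE][8-13 ALLOC][14-29 ALLOC][30-31 FREE]
Op 5: free(c) -> (freed c); heap: [0-0 ALLOC][1-13 FREE][14-29 ALLOC][30-31 FREE]
free(a): a = 0 -> block [0-0 ALLOC]; mark free, coalesce with adjacent free neighbors -> [0-13 FREE][14-29 ALLOC][30-31 FREE]

Answer: [0-13 FREE][14-29 ALLOC][30-31 FREE]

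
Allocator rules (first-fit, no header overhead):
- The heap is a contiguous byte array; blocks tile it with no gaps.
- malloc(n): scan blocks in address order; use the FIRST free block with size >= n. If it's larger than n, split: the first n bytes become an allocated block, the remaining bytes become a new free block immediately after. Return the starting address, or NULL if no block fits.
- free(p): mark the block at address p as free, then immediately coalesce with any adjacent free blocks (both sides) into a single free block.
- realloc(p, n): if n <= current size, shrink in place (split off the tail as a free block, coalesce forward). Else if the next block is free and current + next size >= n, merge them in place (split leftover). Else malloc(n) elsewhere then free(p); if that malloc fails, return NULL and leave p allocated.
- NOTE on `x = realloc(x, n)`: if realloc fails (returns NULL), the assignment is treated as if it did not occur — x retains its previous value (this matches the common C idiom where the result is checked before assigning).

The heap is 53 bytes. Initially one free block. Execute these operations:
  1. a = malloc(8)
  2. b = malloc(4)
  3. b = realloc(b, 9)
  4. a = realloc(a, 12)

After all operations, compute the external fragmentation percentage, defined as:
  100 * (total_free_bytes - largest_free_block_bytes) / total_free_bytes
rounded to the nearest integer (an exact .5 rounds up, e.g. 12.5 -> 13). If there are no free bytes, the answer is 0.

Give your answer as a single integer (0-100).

Answer: 25

Derivation:
Op 1: a = malloc(8) -> a = 0; heap: [0-7 ALLOC][8-52 FREE]
Op 2: b = malloc(4) -> b = 8; heap: [0-7 ALLOC][8-11 ALLOC][12-52 FREE]
Op 3: b = realloc(b, 9) -> b = 8; heap: [0-7 ALLOC][8-16 ALLOC][17-52 FREE]
Op 4: a = realloc(a, 12) -> a = 17; heap: [0-7 FREE][8-16 ALLOC][17-28 ALLOC][29-52 FREE]
Free blocks: [8 24] total_free=32 largest=24 -> 100*(32-24)/32 = 800/32 = 25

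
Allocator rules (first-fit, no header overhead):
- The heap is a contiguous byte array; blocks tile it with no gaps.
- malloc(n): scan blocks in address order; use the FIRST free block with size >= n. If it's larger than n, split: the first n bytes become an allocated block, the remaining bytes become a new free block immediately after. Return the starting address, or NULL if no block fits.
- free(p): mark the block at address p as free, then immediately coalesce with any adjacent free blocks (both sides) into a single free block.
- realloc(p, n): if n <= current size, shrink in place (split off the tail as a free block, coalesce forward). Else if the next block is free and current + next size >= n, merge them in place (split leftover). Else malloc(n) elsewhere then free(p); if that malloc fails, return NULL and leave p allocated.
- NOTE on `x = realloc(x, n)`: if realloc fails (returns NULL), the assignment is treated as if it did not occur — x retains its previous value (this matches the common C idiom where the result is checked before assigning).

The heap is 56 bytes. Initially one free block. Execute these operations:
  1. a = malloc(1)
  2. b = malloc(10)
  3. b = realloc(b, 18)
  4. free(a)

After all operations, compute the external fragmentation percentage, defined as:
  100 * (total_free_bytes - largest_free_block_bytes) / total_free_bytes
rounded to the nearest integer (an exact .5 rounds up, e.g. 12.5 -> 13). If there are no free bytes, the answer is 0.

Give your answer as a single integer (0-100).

Op 1: a = malloc(1) -> a = 0; heap: [0-0 ALLOC][1-55 FREE]
Op 2: b = malloc(10) -> b = 1; heap: [0-0 ALLOC][1-10 ALLOC][11-55 FREE]
Op 3: b = realloc(b, 18) -> b = 1; heap: [0-0 ALLOC][1-18 ALLOC][19-55 FREE]
Op 4: free(a) -> (freed a); heap: [0-0 FREE][1-18 ALLOC][19-55 FREE]
Free blocks: [1 37] total_free=38 largest=37 -> 100*(38-37)/38 = 100/38 ≈ 2.632 -> rounds to 3

Answer: 3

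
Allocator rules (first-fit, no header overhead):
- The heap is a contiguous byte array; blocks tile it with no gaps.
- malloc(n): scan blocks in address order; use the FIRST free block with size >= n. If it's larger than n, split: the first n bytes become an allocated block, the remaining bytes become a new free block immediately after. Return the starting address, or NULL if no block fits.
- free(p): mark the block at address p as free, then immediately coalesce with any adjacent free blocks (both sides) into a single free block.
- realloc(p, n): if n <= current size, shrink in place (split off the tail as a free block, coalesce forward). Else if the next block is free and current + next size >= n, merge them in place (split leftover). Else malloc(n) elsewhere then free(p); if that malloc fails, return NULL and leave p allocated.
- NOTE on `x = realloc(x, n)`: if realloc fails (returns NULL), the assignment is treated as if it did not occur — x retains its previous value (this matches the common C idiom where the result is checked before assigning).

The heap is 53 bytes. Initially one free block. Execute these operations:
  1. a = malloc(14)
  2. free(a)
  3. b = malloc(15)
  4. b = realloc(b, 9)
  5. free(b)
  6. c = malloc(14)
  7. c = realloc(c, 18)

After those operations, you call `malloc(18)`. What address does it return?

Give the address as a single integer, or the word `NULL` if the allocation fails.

Answer: 18

Derivation:
Op 1: a = malloc(14) -> a = 0; heap: [0-13 ALLOC][14-52 FREE]
Op 2: free(a) -> (freed a); heap: [0-52 FREE]
Op 3: b = malloc(15) -> b = 0; heap: [0-14 ALLOC][15-52 FREE]
Op 4: b = realloc(b, 9) -> b = 0; heap: [0-8 ALLOC][9-52 FREE]
Op 5: free(b) -> (freed b); heap: [0-52 FREE]
Op 6: c = malloc(14) -> c = 0; heap: [0-13 ALLOC][14-52 FREE]
Op 7: c = realloc(c, 18) -> c = 0; heap: [0-17 ALLOC][18-52 FREE]
malloc(18): first-fit scan over [0-17 ALLOC][18-52 FREE] -> 18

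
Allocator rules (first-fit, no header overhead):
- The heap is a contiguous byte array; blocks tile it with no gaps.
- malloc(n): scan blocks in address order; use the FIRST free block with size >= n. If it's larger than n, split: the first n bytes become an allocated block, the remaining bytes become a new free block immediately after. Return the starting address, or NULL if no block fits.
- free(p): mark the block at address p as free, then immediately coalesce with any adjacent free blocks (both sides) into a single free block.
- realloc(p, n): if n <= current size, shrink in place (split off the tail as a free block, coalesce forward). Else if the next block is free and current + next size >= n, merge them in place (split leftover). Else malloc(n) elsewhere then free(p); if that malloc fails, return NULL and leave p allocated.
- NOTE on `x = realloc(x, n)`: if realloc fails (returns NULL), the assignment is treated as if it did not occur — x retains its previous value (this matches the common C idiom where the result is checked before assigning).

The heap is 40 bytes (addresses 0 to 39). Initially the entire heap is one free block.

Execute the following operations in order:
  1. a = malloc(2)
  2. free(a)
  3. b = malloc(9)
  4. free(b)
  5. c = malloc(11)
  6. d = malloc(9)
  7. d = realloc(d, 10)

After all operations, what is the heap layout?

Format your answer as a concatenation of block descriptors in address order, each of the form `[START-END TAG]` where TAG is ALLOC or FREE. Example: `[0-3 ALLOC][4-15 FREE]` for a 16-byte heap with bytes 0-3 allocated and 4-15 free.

Op 1: a = malloc(2) -> a = 0; heap: [0-1 ALLOC][2-39 FREE]
Op 2: free(a) -> (freed a); heap: [0-39 FREE]
Op 3: b = malloc(9) -> b = 0; heap: [0-8 ALLOC][9-39 FREE]
Op 4: free(b) -> (freed b); heap: [0-39 FREE]
Op 5: c = malloc(11) -> c = 0; heap: [0-10 ALLOC][11-39 FREE]
Op 6: d = malloc(9) -> d = 11; heap: [0-10 ALLOC][11-19 ALLOC][20-39 FREE]
Op 7: d = realloc(d, 10) -> d = 11; heap: [0-10 ALLOC][11-20 ALLOC][21-39 FREE]

Answer: [0-10 ALLOC][11-20 ALLOC][21-39 FREE]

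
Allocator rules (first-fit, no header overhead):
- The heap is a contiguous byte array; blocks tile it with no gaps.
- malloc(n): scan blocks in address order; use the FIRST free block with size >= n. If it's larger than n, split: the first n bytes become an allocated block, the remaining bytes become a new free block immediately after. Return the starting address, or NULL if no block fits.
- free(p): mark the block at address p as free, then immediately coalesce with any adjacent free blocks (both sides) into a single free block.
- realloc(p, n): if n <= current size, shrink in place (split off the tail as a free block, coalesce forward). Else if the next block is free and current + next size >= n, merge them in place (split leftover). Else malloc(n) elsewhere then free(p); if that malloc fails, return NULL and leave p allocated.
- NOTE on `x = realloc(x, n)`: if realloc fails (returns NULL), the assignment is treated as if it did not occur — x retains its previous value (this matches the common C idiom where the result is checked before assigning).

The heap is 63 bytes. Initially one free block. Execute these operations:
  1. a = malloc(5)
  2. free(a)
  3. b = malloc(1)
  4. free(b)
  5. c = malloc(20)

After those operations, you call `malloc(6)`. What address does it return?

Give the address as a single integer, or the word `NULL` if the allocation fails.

Answer: 20

Derivation:
Op 1: a = malloc(5) -> a = 0; heap: [0-4 ALLOC][5-62 FREE]
Op 2: free(a) -> (freed a); heap: [0-62 FREE]
Op 3: b = malloc(1) -> b = 0; heap: [0-0 ALLOC][1-62 FREE]
Op 4: free(b) -> (freed b); heap: [0-62 FREE]
Op 5: c = malloc(20) -> c = 0; heap: [0-19 ALLOC][20-62 FREE]
malloc(6): first-fit scan over [0-19 ALLOC][20-62 FREE] -> 20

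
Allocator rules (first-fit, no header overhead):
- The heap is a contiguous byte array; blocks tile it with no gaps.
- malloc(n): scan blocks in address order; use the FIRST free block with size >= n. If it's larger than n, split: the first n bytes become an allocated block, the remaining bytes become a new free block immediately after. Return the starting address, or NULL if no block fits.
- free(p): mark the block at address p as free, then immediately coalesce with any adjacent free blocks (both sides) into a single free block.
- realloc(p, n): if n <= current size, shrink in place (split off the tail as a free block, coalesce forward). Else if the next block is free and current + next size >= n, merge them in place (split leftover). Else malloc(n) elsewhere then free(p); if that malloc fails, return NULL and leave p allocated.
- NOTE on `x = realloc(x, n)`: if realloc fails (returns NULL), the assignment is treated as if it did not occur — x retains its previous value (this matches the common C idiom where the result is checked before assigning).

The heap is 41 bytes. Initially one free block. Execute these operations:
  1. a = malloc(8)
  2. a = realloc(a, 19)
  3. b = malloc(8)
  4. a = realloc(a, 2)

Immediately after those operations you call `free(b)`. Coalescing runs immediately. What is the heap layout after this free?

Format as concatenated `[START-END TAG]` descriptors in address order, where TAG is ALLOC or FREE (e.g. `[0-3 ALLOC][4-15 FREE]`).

Op 1: a = malloc(8) -> a = 0; heap: [0-7 ALLOC][8-40 FREE]
Op 2: a = realloc(a, 19) -> a = 0; heap: [0-18 ALLOC][19-40 FREE]
Op 3: b = malloc(8) -> b = 19; heap: [0-18 ALLOC][19-26 ALLOC][27-40 FREE]
Op 4: a = realloc(a, 2) -> a = 0; heap: [0-1 ALLOC][2-18 FREE][19-26 ALLOC][27-40 FREE]
free(b): b = 19 -> block [19-26 ALLOC]; mark free, coalesce with adjacent free neighbors -> [0-1 ALLOC][2-40 FREE]

Answer: [0-1 ALLOC][2-40 FREE]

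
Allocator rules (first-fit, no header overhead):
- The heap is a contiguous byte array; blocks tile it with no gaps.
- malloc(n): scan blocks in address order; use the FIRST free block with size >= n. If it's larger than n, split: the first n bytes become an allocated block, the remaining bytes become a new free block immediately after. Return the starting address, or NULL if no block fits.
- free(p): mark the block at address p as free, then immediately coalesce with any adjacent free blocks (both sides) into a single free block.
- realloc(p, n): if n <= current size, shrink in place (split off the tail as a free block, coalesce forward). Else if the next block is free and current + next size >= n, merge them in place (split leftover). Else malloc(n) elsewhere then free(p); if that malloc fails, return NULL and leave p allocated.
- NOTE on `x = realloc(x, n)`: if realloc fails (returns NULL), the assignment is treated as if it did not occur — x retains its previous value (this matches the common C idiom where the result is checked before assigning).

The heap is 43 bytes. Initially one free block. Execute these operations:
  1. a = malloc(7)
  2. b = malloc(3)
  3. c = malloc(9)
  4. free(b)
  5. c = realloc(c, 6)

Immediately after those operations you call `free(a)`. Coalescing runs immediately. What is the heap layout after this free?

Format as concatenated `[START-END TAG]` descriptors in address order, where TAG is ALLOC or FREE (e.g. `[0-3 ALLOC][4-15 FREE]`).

Answer: [0-9 FREE][10-15 ALLOC][16-42 FREE]

Derivation:
Op 1: a = malloc(7) -> a = 0; heap: [0-6 ALLOC][7-42 FREE]
Op 2: b = malloc(3) -> b = 7; heap: [0-6 ALLOC][7-9 ALLOC][10-42 FREE]
Op 3: c = malloc(9) -> c = 10; heap: [0-6 ALLOC][7-9 ALLOC][10-18 ALLOC][19-42 FREE]
Op 4: free(b) -> (freed b); heap: [0-6 ALLOC][7-9 FREE][10-18 ALLOC][19-42 FREE]
Op 5: c = realloc(c, 6) -> c = 10; heap: [0-6 ALLOC][7-9 FREE][10-15 ALLOC][16-42 FREE]
free(a): a = 0 -> block [0-6 ALLOC]; mark free, coalesce with adjacent free neighbors -> [0-9 FREE][10-15 ALLOC][16-42 FREE]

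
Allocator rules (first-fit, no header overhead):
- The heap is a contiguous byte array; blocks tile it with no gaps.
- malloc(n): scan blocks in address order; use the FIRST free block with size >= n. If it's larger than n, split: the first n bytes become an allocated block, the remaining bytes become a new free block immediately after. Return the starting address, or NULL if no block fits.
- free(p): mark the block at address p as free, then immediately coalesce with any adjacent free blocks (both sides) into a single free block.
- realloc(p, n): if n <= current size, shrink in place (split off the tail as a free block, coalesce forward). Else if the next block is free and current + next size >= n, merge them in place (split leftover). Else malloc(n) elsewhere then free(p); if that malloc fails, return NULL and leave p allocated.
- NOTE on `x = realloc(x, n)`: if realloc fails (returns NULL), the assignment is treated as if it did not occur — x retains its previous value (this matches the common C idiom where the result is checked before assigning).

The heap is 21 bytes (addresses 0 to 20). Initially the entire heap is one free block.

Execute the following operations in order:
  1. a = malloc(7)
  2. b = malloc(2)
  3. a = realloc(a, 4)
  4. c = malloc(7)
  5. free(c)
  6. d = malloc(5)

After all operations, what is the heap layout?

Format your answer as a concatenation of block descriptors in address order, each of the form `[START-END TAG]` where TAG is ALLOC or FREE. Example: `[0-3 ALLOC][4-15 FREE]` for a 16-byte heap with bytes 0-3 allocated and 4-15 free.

Op 1: a = malloc(7) -> a = 0; heap: [0-6 ALLOC][7-20 FREE]
Op 2: b = malloc(2) -> b = 7; heap: [0-6 ALLOC][7-8 ALLOC][9-20 FREE]
Op 3: a = realloc(a, 4) -> a = 0; heap: [0-3 ALLOC][4-6 FREE][7-8 ALLOC][9-20 FREE]
Op 4: c = malloc(7) -> c = 9; heap: [0-3 ALLOC][4-6 FREE][7-8 ALLOC][9-15 ALLOC][16-20 FREE]
Op 5: free(c) -> (freed c); heap: [0-3 ALLOC][4-6 FREE][7-8 ALLOC][9-20 FREE]
Op 6: d = malloc(5) -> d = 9; heap: [0-3 ALLOC][4-6 FREE][7-8 ALLOC][9-13 ALLOC][14-20 FREE]

Answer: [0-3 ALLOC][4-6 FREE][7-8 ALLOC][9-13 ALLOC][14-20 FREE]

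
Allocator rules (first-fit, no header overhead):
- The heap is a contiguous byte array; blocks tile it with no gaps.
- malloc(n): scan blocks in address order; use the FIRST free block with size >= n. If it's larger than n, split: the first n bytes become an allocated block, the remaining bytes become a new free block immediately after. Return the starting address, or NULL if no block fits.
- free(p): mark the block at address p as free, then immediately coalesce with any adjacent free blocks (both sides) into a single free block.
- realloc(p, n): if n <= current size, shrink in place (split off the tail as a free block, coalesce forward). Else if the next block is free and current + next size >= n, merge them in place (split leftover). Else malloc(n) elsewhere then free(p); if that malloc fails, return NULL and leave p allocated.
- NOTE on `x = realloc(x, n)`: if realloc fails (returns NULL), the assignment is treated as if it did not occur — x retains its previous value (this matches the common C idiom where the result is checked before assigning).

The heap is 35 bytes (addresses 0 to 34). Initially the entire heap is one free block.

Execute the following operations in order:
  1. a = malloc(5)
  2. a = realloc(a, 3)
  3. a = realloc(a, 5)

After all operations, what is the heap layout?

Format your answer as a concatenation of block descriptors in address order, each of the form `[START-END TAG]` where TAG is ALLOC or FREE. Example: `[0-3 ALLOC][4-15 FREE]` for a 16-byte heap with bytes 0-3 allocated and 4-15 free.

Answer: [0-4 ALLOC][5-34 FREE]

Derivation:
Op 1: a = malloc(5) -> a = 0; heap: [0-4 ALLOC][5-34 FREE]
Op 2: a = realloc(a, 3) -> a = 0; heap: [0-2 ALLOC][3-34 FREE]
Op 3: a = realloc(a, 5) -> a = 0; heap: [0-4 ALLOC][5-34 FREE]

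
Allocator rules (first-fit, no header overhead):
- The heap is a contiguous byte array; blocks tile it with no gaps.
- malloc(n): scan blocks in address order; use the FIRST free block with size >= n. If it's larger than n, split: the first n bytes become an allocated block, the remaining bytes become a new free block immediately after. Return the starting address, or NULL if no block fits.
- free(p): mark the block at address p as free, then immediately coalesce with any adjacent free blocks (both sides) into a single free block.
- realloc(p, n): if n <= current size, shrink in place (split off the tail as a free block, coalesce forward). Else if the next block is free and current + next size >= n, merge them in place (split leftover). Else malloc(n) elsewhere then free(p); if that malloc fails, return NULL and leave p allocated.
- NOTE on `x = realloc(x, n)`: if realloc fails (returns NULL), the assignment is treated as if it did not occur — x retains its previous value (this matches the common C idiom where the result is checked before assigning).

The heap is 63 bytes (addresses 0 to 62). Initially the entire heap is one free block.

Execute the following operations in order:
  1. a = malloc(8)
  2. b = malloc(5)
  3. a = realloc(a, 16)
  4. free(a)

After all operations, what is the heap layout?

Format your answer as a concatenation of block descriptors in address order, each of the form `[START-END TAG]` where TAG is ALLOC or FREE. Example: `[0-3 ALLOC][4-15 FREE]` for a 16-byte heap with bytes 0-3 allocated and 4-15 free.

Answer: [0-7 FREE][8-12 ALLOC][13-62 FREE]

Derivation:
Op 1: a = malloc(8) -> a = 0; heap: [0-7 ALLOC][8-62 FREE]
Op 2: b = malloc(5) -> b = 8; heap: [0-7 ALLOC][8-12 ALLOC][13-62 FREE]
Op 3: a = realloc(a, 16) -> a = 13; heap: [0-7 FREE][8-12 ALLOC][13-28 ALLOC][29-62 FREE]
Op 4: free(a) -> (freed a); heap: [0-7 FREE][8-12 ALLOC][13-62 FREE]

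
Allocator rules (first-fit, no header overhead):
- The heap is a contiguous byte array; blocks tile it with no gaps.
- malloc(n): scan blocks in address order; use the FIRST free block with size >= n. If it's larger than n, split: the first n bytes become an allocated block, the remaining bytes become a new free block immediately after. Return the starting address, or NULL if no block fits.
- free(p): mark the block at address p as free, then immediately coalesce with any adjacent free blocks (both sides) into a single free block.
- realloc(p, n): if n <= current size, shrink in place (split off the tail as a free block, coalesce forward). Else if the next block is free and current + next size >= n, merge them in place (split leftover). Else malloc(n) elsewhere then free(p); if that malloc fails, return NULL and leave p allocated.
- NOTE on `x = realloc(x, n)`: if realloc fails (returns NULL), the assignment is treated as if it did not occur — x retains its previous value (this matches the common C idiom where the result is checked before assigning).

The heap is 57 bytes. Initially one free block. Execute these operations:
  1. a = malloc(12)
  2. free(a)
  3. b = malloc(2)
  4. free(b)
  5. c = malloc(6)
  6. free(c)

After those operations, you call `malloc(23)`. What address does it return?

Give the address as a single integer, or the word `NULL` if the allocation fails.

Answer: 0

Derivation:
Op 1: a = malloc(12) -> a = 0; heap: [0-11 ALLOC][12-56 FREE]
Op 2: free(a) -> (freed a); heap: [0-56 FREE]
Op 3: b = malloc(2) -> b = 0; heap: [0-1 ALLOC][2-56 FREE]
Op 4: free(b) -> (freed b); heap: [0-56 FREE]
Op 5: c = malloc(6) -> c = 0; heap: [0-5 ALLOC][6-56 FREE]
Op 6: free(c) -> (freed c); heap: [0-56 FREE]
malloc(23): first-fit scan over [0-56 FREE] -> 0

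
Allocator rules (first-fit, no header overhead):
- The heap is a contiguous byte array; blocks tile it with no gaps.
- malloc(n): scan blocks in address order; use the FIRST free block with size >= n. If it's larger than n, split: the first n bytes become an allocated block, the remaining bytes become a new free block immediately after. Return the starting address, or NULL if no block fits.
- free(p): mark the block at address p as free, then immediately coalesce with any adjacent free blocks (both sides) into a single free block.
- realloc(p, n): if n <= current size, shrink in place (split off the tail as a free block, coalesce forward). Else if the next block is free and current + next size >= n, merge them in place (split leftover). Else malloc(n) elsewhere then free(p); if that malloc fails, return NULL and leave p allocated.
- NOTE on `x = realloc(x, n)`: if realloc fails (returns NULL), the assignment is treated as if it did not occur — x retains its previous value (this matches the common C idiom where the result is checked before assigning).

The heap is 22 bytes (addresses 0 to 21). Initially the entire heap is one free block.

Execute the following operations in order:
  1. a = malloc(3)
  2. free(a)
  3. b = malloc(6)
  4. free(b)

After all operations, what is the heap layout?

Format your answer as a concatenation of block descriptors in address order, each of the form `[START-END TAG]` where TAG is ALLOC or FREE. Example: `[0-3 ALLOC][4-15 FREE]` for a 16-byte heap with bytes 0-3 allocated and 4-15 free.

Answer: [0-21 FREE]

Derivation:
Op 1: a = malloc(3) -> a = 0; heap: [0-2 ALLOC][3-21 FREE]
Op 2: free(a) -> (freed a); heap: [0-21 FREE]
Op 3: b = malloc(6) -> b = 0; heap: [0-5 ALLOC][6-21 FREE]
Op 4: free(b) -> (freed b); heap: [0-21 FREE]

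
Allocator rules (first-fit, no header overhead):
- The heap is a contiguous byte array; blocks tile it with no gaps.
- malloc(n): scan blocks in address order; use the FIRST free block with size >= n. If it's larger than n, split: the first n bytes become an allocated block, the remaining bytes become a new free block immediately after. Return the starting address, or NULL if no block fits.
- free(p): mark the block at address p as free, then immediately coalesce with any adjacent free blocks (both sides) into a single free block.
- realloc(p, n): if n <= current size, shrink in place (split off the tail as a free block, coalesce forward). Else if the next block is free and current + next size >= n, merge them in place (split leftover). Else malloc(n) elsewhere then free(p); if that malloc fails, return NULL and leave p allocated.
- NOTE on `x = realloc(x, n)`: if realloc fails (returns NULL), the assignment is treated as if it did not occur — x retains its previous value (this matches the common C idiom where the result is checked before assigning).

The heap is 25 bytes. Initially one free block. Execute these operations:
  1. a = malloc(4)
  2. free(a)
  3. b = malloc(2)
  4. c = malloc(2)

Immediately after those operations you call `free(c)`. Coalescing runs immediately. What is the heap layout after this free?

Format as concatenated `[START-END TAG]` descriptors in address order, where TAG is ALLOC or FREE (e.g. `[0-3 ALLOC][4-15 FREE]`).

Answer: [0-1 ALLOC][2-24 FREE]

Derivation:
Op 1: a = malloc(4) -> a = 0; heap: [0-3 ALLOC][4-24 FREE]
Op 2: free(a) -> (freed a); heap: [0-24 FREE]
Op 3: b = malloc(2) -> b = 0; heap: [0-1 ALLOC][2-24 FREE]
Op 4: c = malloc(2) -> c = 2; heap: [0-1 ALLOC][2-3 ALLOC][4-24 FREE]
free(c): c = 2 -> block [2-3 ALLOC]; mark free, coalesce with adjacent free neighbors -> [0-1 ALLOC][2-24 FREE]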